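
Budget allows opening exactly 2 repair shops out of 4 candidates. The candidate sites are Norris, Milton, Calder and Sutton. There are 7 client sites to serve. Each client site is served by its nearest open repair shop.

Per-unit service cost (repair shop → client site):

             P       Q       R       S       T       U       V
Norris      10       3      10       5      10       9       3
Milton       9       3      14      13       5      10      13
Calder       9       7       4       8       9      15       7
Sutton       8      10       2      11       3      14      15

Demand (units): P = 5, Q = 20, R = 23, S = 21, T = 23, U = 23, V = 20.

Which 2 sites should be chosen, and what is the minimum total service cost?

With exactly 2 open, each client site uses its cheapest among the chosen.
{Norris, Sutton}: P→Sutton 8·5=40, Q→Norris 3·20=60, R→Sutton 2·23=46, S→Norris 5·21=105, T→Sutton 3·23=69, U→Norris 9·23=207, V→Norris 3·20=60. Service cost 587.
{Norris, Calder}: service cost 776
{Norris, Milton}: service cost 822
Among all 6 size-2 choices, {Norris, Sutton} is lowest.

Choose Norris and Sutton; total service cost 587.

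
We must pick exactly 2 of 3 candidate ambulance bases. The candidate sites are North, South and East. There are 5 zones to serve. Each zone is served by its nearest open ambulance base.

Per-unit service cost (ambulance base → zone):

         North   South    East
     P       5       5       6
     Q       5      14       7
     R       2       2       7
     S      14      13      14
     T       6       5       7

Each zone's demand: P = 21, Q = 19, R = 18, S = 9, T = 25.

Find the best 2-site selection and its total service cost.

Choose North and South; total service cost 478.

With exactly 2 open, each zone uses its cheapest among the chosen.
{North, South}: P→North 5·21=105, Q→North 5·19=95, R→North 2·18=36, S→South 13·9=117, T→South 5·25=125. Service cost 478.
{North, East}: service cost 512
{South, East}: service cost 516
Among all 3 size-2 choices, {North, South} is lowest.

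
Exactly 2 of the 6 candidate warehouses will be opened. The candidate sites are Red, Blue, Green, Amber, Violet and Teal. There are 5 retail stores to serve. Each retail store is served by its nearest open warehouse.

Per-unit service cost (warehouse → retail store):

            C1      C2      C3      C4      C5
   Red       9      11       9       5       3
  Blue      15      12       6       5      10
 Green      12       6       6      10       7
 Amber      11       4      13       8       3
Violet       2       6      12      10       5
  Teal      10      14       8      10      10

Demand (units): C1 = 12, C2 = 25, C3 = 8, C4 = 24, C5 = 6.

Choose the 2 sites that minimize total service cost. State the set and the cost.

Choose Blue and Violet; total service cost 372.

With exactly 2 open, each retail store uses its cheapest among the chosen.
{Blue, Violet}: C1→Violet 2·12=24, C2→Violet 6·25=150, C3→Blue 6·8=48, C4→Blue 5·24=120, C5→Violet 5·6=30. Service cost 372.
{Red, Violet}: service cost 384
{Red, Amber}: service cost 418
Among all 15 size-2 choices, {Blue, Violet} is lowest.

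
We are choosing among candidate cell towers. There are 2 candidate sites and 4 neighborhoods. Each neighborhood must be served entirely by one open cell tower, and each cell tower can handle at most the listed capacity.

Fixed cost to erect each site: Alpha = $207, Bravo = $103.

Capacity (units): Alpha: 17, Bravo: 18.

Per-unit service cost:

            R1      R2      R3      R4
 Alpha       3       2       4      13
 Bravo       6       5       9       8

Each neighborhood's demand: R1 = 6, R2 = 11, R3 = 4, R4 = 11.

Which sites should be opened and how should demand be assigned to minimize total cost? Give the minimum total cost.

Minimum total cost: 472

Open {Alpha, Bravo}: R1→Bravo 6·6=36, R2→Alpha 2·11=22, R3→Alpha 4·4=16, R4→Bravo 8·11=88.
Loads: Alpha carries 15/17, Bravo carries 17/18. Service 162; fixed 310; total 472.
Next best feasible plan costs 474.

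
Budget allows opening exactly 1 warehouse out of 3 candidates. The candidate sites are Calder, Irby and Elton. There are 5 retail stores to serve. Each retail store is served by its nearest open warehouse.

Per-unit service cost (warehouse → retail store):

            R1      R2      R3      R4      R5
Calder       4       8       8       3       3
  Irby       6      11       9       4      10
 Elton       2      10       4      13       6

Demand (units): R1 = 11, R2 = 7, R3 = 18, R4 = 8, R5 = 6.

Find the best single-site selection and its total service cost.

Choose Calder only; total service cost 286.

With exactly 1 open, each retail store uses its cheapest among the chosen.
{Calder}: R1→Calder 4·11=44, R2→Calder 8·7=56, R3→Calder 8·18=144, R4→Calder 3·8=24, R5→Calder 3·6=18. Service cost 286.
{Elton}: service cost 304
{Irby}: service cost 397
Among all 3 size-1 choices, {Calder} is lowest.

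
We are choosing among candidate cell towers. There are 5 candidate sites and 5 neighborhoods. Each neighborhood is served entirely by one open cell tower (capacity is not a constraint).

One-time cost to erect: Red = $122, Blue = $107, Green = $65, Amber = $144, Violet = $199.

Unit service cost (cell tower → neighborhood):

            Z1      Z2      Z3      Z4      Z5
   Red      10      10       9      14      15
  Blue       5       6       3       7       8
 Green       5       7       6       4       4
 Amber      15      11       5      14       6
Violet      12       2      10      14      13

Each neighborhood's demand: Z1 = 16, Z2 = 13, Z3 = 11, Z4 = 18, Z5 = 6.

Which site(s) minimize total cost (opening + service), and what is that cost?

For any fixed open set, each neighborhood goes to its cheapest open site; total = fixed + service.
{Green}: Z1→Green 5·16=80, Z2→Green 7·13=91, Z3→Green 6·11=66, Z4→Green 4·18=72, Z5→Green 4·6=24. Service 333; fixed 65; total 398.
{Blue, Green}: service 287 + fixed 172 = 459
{Blue}: Z1→Blue 5·16=80, Z2→Blue 6·13=78, Z3→Blue 3·11=33, Z4→Blue 7·18=126, Z5→Blue 8·6=48. Service 365; fixed 107; total 472.
{Red, Blue, Green, Amber, Violet}: service 235 + fixed 637 = 872
No other subset beats 398.

Open Green only; minimum total cost 398.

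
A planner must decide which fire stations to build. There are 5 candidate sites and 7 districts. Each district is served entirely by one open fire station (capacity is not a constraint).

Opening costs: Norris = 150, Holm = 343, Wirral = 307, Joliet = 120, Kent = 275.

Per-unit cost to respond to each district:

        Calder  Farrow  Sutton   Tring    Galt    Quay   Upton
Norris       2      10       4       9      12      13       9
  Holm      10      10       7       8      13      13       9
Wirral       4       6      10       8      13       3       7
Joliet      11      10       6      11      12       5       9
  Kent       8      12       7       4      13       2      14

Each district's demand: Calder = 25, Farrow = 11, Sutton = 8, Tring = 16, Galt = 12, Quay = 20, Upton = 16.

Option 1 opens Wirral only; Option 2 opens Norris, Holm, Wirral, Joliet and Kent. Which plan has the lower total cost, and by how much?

Option 1: {Wirral}: Calder→Wirral 4·25=100, Farrow→Wirral 6·11=66, Sutton→Wirral 10·8=80, Tring→Wirral 8·16=128, Galt→Wirral 13·12=156, Quay→Wirral 3·20=60, Upton→Wirral 7·16=112. Service 702; fixed 307; total 1009.
Option 2: {Norris, Holm, Wirral, Joliet, Kent}: Calder→Norris 2·25=50, Farrow→Wirral 6·11=66, Sutton→Norris 4·8=32, Tring→Kent 4·16=64, Galt→Norris 12·12=144, Quay→Kent 2·20=40, Upton→Wirral 7·16=112. Service 508; fixed 1195; total 1703.
Difference: |1009 − 1703| = 694.

Option 1 is cheaper by 694.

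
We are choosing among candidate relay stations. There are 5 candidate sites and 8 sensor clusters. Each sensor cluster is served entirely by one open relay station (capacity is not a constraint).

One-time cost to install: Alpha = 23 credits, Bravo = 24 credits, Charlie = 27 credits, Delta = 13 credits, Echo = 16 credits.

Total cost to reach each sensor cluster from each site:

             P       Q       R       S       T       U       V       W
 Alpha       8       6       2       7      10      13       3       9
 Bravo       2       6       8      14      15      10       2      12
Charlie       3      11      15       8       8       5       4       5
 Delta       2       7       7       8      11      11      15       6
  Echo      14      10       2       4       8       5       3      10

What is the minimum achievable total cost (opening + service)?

For any fixed open set, each sensor cluster goes to its cheapest open site; total = fixed + service.
{Delta, Echo}: P→Delta 2, Q→Delta 7, R→Echo 2, S→Echo 4, T→Echo 8, U→Echo 5, V→Echo 3, W→Delta 6. Service 37; fixed 29; total 66.
{Echo}: P→Echo 14, Q→Echo 10, R→Echo 2, S→Echo 4, T→Echo 8, U→Echo 5, V→Echo 3, W→Echo 10. Service 56; fixed 16; total 72.
{Bravo, Echo}: service 39 + fixed 40 = 79
{Alpha, Bravo, Charlie, Delta, Echo}: service 34 + fixed 103 = 137
No other subset beats 66.

Minimum total cost: 66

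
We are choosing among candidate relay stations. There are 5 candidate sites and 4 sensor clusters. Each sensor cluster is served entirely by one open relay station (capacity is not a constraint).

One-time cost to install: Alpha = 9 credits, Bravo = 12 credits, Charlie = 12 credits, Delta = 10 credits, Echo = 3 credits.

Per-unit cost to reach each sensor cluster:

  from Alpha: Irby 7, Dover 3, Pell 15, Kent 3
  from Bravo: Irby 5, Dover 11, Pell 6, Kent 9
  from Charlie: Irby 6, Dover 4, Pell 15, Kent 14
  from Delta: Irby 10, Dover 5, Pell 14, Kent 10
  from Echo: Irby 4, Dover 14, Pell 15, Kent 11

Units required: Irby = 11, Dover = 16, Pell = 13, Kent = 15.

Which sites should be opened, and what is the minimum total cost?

For any fixed open set, each sensor cluster goes to its cheapest open site; total = fixed + service.
{Alpha, Bravo, Echo}: Irby→Echo 4·11=44, Dover→Alpha 3·16=48, Pell→Bravo 6·13=78, Kent→Alpha 3·15=45. Service 215; fixed 24; total 239.
{Alpha, Bravo}: Irby→Bravo 5·11=55, Dover→Alpha 3·16=48, Pell→Bravo 6·13=78, Kent→Alpha 3·15=45. Service 226; fixed 21; total 247.
{Alpha, Bravo, Delta, Echo}: service 215 + fixed 34 = 249
{Alpha, Bravo, Charlie, Delta, Echo}: service 215 + fixed 46 = 261
No other subset beats 239.

Open Alpha, Bravo and Echo; minimum total cost 239.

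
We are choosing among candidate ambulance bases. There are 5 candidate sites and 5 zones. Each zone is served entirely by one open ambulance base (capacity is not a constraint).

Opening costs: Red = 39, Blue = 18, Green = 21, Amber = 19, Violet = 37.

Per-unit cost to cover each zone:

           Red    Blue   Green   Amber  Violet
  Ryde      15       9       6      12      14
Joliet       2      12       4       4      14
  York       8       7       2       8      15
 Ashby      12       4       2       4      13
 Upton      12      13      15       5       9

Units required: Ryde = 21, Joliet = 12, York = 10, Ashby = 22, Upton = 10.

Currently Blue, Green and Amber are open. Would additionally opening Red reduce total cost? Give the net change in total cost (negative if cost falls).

No — net change +15 (cost rises by 15).

Current service cost with {Blue, Green, Amber}: 288.
Adding Red: each zone re-picks its cheapest; new service cost 264, saving 24.
Extra fixed cost: 39. Net change = 39 − 24 = 15.
(Totals: 346 → 361.)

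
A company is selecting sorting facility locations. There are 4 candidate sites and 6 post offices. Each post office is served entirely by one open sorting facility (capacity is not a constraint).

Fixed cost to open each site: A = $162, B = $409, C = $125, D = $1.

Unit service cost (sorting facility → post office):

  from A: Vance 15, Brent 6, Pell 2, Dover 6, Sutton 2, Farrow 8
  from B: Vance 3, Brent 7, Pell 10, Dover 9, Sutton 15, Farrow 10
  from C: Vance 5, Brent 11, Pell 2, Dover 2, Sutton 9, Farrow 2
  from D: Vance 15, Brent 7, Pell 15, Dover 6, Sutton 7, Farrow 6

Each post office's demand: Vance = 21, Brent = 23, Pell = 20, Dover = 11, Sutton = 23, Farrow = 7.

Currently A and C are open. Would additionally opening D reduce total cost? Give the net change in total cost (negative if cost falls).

No — net change +1 (cost rises by 1).

Current service cost with {A, C}: 365.
Adding D: each post office re-picks its cheapest; new service cost 365, saving 0.
Extra fixed cost: 1. Net change = 1 − 0 = 1.
(Totals: 652 → 653.)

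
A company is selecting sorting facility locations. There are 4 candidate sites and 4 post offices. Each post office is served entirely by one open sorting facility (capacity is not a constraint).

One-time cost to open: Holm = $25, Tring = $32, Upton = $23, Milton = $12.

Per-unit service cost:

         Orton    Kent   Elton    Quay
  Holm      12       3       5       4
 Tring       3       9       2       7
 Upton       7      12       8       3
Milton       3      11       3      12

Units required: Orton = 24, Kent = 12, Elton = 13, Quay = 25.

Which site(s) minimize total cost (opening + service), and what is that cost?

Open Holm, Upton and Milton; minimum total cost 282.

For any fixed open set, each post office goes to its cheapest open site; total = fixed + service.
{Holm, Upton, Milton}: Orton→Milton 3·24=72, Kent→Holm 3·12=36, Elton→Milton 3·13=39, Quay→Upton 3·25=75. Service 222; fixed 60; total 282.
{Holm, Milton}: service 247 + fixed 37 = 284
{Holm, Tring, Upton}: Orton→Tring 3·24=72, Kent→Holm 3·12=36, Elton→Tring 2·13=26, Quay→Upton 3·25=75. Service 209; fixed 80; total 289.
{Holm, Tring, Upton, Milton}: service 209 + fixed 92 = 301
No other subset beats 282.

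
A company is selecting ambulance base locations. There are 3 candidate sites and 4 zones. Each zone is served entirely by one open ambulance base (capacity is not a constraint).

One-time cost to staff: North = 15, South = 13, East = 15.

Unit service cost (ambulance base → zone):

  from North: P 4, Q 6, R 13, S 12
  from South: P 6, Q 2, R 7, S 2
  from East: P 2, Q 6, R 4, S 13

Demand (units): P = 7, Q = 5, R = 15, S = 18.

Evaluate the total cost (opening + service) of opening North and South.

Each zone is assigned to its cheapest site among the open ones.
{North, South}: P→North 4·7=28, Q→South 2·5=10, R→South 7·15=105, S→South 2·18=36. Service 179; fixed 28; total 207.

Total cost: 207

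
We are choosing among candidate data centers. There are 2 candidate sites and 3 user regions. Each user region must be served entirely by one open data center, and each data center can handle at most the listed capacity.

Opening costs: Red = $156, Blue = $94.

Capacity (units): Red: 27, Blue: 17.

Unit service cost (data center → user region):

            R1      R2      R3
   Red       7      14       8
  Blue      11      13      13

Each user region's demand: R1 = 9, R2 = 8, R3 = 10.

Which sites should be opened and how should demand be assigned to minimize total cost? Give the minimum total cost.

Open {Red}: R1→Red 7·9=63, R2→Red 14·8=112, R3→Red 8·10=80.
Loads: Red carries 27/27. Service 255; fixed 156; total 411.
Next best feasible plan costs 497.

Minimum total cost: 411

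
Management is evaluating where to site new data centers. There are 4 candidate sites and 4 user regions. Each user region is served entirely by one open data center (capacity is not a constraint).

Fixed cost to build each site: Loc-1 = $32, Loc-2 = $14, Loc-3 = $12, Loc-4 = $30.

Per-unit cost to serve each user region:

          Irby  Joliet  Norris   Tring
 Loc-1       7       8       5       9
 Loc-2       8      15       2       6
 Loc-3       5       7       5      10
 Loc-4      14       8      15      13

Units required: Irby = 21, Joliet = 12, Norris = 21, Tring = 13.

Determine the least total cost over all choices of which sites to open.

For any fixed open set, each user region goes to its cheapest open site; total = fixed + service.
{Loc-2, Loc-3}: Irby→Loc-3 5·21=105, Joliet→Loc-3 7·12=84, Norris→Loc-2 2·21=42, Tring→Loc-2 6·13=78. Service 309; fixed 26; total 335.
{Loc-2, Loc-3, Loc-4}: Irby→Loc-3 5·21=105, Joliet→Loc-3 7·12=84, Norris→Loc-2 2·21=42, Tring→Loc-2 6·13=78. Service 309; fixed 56; total 365.
{Loc-1, Loc-2, Loc-3}: service 309 + fixed 58 = 367
{Loc-1, Loc-2, Loc-3, Loc-4}: service 309 + fixed 88 = 397
(All 15 nonempty subsets were checked; Loc-2 and Loc-3 is lowest.)

Minimum total cost: 335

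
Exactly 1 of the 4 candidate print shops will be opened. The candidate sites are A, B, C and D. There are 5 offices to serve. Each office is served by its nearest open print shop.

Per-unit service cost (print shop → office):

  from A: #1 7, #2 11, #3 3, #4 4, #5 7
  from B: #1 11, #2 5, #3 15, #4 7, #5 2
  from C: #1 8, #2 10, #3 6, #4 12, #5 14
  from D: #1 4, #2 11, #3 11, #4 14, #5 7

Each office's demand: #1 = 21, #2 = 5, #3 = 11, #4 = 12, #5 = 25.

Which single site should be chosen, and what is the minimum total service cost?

With exactly 1 open, each office uses its cheapest among the chosen.
{A}: #1→A 7·21=147, #2→A 11·5=55, #3→A 3·11=33, #4→A 4·12=48, #5→A 7·25=175. Service cost 458.
{B}: service cost 555
{D}: service cost 603
Among all 4 size-1 choices, {A} is lowest.

Choose A only; total service cost 458.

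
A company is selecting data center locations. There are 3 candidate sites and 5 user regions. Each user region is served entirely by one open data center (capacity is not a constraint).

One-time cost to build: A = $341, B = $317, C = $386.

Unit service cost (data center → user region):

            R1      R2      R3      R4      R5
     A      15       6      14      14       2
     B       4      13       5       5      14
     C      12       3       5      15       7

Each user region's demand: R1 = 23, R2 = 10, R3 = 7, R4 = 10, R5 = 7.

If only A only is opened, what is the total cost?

Each user region is assigned to its cheapest site among the open ones.
{A}: R1→A 15·23=345, R2→A 6·10=60, R3→A 14·7=98, R4→A 14·10=140, R5→A 2·7=14. Service 657; fixed 341; total 998.

Total cost: 998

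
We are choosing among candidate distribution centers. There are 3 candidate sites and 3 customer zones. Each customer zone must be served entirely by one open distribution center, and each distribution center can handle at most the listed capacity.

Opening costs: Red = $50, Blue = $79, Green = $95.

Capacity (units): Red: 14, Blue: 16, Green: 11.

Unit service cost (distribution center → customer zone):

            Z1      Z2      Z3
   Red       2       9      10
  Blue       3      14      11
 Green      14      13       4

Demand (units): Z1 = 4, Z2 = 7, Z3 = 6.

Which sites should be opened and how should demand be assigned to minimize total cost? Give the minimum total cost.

Minimum total cost: 240

Open {Red, Green}: Z1→Red 2·4=8, Z2→Red 9·7=63, Z3→Green 4·6=24.
Loads: Red carries 11/14, Green carries 6/11. Service 95; fixed 145; total 240.
Next best feasible plan costs 264.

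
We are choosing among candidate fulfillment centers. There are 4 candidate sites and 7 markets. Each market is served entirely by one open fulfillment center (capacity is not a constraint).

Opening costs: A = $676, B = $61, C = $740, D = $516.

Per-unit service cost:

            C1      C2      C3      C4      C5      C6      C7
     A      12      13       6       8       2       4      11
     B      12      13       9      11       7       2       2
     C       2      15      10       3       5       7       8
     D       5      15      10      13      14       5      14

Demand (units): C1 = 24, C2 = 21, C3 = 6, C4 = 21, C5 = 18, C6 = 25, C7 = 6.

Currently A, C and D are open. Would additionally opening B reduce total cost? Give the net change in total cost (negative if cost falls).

Yes — net change −25 (cost falls by 25).

Current service cost with {A, C, D}: 604.
Adding B: each market re-picks its cheapest; new service cost 518, saving 86.
Extra fixed cost: 61. Net change = 61 − 86 = -25.
(Totals: 2536 → 2511.)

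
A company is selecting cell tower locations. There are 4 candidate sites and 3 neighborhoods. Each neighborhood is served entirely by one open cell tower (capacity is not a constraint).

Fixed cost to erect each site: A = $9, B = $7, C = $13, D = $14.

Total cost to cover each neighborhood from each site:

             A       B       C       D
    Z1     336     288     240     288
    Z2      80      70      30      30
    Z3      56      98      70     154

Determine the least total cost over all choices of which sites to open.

For any fixed open set, each neighborhood goes to its cheapest open site; total = fixed + service.
{A, C}: Z1→C 240, Z2→C 30, Z3→A 56. Service 326; fixed 22; total 348.
{C}: service 340 + fixed 13 = 353
{A, B, C}: service 326 + fixed 29 = 355
{A, B, C, D}: service 326 + fixed 43 = 369
No other subset beats 348.

Minimum total cost: 348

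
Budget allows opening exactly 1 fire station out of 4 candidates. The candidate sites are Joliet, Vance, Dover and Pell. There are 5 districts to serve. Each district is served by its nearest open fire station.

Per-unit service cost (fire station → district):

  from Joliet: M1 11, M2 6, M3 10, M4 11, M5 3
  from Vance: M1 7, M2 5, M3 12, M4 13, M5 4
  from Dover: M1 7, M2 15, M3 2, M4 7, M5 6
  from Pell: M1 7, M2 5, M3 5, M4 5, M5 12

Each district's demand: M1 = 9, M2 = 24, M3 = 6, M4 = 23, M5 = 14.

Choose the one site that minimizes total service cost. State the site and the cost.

With exactly 1 open, each district uses its cheapest among the chosen.
{Pell}: M1→Pell 7·9=63, M2→Pell 5·24=120, M3→Pell 5·6=30, M4→Pell 5·23=115, M5→Pell 12·14=168. Service cost 496.
{Joliet}: service cost 598
{Vance}: service cost 610
Among all 4 size-1 choices, {Pell} is lowest.

Choose Pell only; total service cost 496.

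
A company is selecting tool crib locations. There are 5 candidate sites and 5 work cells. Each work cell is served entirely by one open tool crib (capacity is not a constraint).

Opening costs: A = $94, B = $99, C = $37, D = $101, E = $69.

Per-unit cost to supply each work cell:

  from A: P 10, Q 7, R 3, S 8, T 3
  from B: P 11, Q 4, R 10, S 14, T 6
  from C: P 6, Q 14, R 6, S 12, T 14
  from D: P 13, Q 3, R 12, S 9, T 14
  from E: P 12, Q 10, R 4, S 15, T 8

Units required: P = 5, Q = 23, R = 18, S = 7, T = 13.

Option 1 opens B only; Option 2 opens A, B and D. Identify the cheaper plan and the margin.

Option 2 is cheaper by 40.

Option 1: {B}: P→B 11·5=55, Q→B 4·23=92, R→B 10·18=180, S→B 14·7=98, T→B 6·13=78. Service 503; fixed 99; total 602.
Option 2: {A, B, D}: P→A 10·5=50, Q→D 3·23=69, R→A 3·18=54, S→A 8·7=56, T→A 3·13=39. Service 268; fixed 294; total 562.
Difference: |602 − 562| = 40.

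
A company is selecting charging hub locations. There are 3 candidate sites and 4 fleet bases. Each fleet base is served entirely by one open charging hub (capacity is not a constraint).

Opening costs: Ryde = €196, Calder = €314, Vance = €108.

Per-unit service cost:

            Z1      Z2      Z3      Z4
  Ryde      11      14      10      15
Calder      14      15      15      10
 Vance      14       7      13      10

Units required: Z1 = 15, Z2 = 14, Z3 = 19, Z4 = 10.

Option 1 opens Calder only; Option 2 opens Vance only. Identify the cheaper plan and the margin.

Option 1: {Calder}: Z1→Calder 14·15=210, Z2→Calder 15·14=210, Z3→Calder 15·19=285, Z4→Calder 10·10=100. Service 805; fixed 314; total 1119.
Option 2: {Vance}: Z1→Vance 14·15=210, Z2→Vance 7·14=98, Z3→Vance 13·19=247, Z4→Vance 10·10=100. Service 655; fixed 108; total 763.
Difference: |1119 − 763| = 356.

Option 2 is cheaper by 356.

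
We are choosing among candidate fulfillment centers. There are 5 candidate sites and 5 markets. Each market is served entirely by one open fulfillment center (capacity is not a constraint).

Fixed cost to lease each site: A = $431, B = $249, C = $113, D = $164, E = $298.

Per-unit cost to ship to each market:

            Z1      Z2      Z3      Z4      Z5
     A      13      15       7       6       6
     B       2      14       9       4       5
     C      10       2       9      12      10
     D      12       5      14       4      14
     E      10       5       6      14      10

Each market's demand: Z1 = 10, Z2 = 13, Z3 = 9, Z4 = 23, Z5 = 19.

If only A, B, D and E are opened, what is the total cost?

Total cost: 1468

Each market is assigned to its cheapest site among the open ones.
{A, B, D, E}: Z1→B 2·10=20, Z2→D 5·13=65, Z3→E 6·9=54, Z4→B 4·23=92, Z5→B 5·19=95. Service 326; fixed 1142; total 1468.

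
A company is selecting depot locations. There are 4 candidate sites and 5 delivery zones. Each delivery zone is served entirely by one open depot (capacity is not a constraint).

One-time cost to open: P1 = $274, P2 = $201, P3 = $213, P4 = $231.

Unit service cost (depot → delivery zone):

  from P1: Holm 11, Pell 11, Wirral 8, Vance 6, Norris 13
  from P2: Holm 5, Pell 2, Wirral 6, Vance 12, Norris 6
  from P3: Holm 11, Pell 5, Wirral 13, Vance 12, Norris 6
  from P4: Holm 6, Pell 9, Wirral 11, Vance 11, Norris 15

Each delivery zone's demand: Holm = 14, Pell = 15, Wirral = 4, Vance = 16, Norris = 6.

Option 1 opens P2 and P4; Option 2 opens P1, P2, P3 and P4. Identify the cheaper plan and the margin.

Option 1 is cheaper by 407.

Option 1: {P2, P4}: Holm→P2 5·14=70, Pell→P2 2·15=30, Wirral→P2 6·4=24, Vance→P4 11·16=176, Norris→P2 6·6=36. Service 336; fixed 432; total 768.
Option 2: {P1, P2, P3, P4}: Holm→P2 5·14=70, Pell→P2 2·15=30, Wirral→P2 6·4=24, Vance→P1 6·16=96, Norris→P2 6·6=36. Service 256; fixed 919; total 1175.
Difference: |768 − 1175| = 407.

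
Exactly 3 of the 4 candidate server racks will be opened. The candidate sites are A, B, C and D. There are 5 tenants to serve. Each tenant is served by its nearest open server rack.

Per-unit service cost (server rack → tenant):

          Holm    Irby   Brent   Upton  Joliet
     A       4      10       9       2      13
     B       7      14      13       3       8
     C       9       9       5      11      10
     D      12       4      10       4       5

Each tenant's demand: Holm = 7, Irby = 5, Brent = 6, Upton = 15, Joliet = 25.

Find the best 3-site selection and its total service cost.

With exactly 3 open, each tenant uses its cheapest among the chosen.
{A, C, D}: Holm→A 4·7=28, Irby→D 4·5=20, Brent→C 5·6=30, Upton→A 2·15=30, Joliet→D 5·25=125. Service cost 233.
{A, B, D}: service cost 257
{B, C, D}: service cost 269
Among all 4 size-3 choices, {A, C, D} is lowest.

Choose A, C and D; total service cost 233.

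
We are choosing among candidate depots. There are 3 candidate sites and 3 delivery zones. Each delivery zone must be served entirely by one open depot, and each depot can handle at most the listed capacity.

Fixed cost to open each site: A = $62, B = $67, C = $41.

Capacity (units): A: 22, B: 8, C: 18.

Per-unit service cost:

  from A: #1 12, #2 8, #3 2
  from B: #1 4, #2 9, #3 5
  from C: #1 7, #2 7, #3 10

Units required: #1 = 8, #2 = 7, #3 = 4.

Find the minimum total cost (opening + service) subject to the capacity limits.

Minimum total cost: 216

Open {A, C}: #1→C 7·8=56, #2→C 7·7=49, #3→A 2·4=8.
Loads: A carries 4/22, C carries 15/18. Service 113; fixed 103; total 216.
Next best feasible plan costs 222.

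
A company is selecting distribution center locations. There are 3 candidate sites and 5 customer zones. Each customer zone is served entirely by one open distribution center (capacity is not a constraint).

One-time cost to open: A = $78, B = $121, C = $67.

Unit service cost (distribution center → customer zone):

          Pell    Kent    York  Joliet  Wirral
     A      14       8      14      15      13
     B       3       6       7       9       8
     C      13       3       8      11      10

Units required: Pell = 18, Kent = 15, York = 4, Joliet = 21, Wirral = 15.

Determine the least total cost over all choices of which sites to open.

For any fixed open set, each customer zone goes to its cheapest open site; total = fixed + service.
{B}: Pell→B 3·18=54, Kent→B 6·15=90, York→B 7·4=28, Joliet→B 9·21=189, Wirral→B 8·15=120. Service 481; fixed 121; total 602.
{B, C}: service 436 + fixed 188 = 624
{A, B}: service 481 + fixed 199 = 680
{A, B, C}: service 436 + fixed 266 = 702
No other subset beats 602.

Minimum total cost: 602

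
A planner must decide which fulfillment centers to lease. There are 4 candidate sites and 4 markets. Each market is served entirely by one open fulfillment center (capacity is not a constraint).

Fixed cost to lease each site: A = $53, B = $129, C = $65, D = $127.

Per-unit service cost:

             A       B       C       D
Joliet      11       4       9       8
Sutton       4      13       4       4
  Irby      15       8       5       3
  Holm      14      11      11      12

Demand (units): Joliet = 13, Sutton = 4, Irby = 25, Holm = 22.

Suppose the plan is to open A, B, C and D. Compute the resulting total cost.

Total cost: 759

Each market is assigned to its cheapest site among the open ones.
{A, B, C, D}: Joliet→B 4·13=52, Sutton→A 4·4=16, Irby→D 3·25=75, Holm→B 11·22=242. Service 385; fixed 374; total 759.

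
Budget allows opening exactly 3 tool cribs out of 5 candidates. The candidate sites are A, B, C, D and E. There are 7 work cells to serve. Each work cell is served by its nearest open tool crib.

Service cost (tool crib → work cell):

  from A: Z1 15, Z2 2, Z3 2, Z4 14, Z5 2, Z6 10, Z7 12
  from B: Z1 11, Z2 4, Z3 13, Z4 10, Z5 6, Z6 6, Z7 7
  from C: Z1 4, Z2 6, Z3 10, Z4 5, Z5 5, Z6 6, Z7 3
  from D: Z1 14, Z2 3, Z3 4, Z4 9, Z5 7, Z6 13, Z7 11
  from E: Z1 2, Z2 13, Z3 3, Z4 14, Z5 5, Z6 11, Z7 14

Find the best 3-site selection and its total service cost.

With exactly 3 open, each work cell uses its cheapest among the chosen.
{A, C, E}: Z1→E 2, Z2→A 2, Z3→A 2, Z4→C 5, Z5→A 2, Z6→C 6, Z7→C 3. Service cost 22.
{A, B, C}: service cost 24
{A, C, D}: service cost 24
Among all 10 size-3 choices, {A, C, E} is lowest.

Choose A, C and E; total service cost 22.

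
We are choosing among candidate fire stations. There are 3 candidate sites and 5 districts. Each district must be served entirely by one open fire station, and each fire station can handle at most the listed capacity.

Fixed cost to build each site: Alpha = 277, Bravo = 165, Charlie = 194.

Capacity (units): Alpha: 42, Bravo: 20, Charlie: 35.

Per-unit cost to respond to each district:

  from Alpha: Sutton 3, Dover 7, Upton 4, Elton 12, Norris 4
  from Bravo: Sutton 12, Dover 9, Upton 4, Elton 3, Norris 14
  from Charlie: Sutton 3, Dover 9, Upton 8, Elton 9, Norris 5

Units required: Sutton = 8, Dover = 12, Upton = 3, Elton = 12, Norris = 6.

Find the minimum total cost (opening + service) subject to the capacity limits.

Minimum total cost: 565

Open {Alpha}: Sutton→Alpha 3·8=24, Dover→Alpha 7·12=84, Upton→Alpha 4·3=12, Elton→Alpha 12·12=144, Norris→Alpha 4·6=24.
Loads: Alpha carries 41/42. Service 288; fixed 277; total 565.
Next best feasible plan costs 569.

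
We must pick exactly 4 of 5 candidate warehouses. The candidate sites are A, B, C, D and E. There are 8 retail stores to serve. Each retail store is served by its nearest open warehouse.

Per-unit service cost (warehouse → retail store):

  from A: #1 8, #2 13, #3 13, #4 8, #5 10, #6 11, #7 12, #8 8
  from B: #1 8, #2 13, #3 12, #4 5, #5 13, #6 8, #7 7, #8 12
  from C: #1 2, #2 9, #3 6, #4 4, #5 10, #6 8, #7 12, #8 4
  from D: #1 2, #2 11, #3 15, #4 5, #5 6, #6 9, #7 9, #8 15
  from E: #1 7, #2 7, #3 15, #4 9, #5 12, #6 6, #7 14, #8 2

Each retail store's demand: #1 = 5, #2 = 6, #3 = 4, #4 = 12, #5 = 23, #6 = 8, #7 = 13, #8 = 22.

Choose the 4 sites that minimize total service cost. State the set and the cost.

With exactly 4 open, each retail store uses its cheapest among the chosen.
{B, C, D, E}: #1→C 2·5=10, #2→E 7·6=42, #3→C 6·4=24, #4→C 4·12=48, #5→D 6·23=138, #6→E 6·8=48, #7→B 7·13=91, #8→E 2·22=44. Service cost 445.
{A, C, D, E}: service cost 471
{A, B, D, E}: service cost 481
Among all 5 size-4 choices, {B, C, D, E} is lowest.

Choose B, C, D and E; total service cost 445.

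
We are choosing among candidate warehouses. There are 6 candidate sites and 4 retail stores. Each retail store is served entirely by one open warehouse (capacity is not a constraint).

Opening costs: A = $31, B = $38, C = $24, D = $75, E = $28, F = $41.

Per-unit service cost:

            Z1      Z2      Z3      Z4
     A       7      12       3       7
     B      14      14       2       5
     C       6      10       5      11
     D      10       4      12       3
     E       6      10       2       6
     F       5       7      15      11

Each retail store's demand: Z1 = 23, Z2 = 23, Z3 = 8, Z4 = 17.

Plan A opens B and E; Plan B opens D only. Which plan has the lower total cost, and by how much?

Plan A: {B, E}: Z1→E 6·23=138, Z2→E 10·23=230, Z3→B 2·8=16, Z4→B 5·17=85. Service 469; fixed 66; total 535.
Plan B: {D}: Z1→D 10·23=230, Z2→D 4·23=92, Z3→D 12·8=96, Z4→D 3·17=51. Service 469; fixed 75; total 544.
Difference: |535 − 544| = 9.

Plan A is cheaper by 9.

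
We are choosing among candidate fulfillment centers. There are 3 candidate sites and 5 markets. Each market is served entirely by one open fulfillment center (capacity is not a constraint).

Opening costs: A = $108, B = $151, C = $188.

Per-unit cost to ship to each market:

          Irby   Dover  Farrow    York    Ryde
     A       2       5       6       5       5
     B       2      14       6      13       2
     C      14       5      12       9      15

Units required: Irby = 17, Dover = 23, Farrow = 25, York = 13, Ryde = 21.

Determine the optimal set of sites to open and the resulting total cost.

Open A only; minimum total cost 577.

For any fixed open set, each market goes to its cheapest open site; total = fixed + service.
{A}: Irby→A 2·17=34, Dover→A 5·23=115, Farrow→A 6·25=150, York→A 5·13=65, Ryde→A 5·21=105. Service 469; fixed 108; total 577.
{A, B}: service 406 + fixed 259 = 665
{A, C}: service 469 + fixed 296 = 765
{A, B, C}: Irby→A 2·17=34, Dover→A 5·23=115, Farrow→A 6·25=150, York→A 5·13=65, Ryde→B 2·21=42. Service 406; fixed 447; total 853.
No other subset beats 577.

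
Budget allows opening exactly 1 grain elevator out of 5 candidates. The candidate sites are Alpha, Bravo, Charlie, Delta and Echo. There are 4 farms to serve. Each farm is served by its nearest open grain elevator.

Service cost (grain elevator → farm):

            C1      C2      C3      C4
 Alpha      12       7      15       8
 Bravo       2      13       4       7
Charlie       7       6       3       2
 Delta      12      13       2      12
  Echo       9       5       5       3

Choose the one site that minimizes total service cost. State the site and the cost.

With exactly 1 open, each farm uses its cheapest among the chosen.
{Charlie}: C1→Charlie 7, C2→Charlie 6, C3→Charlie 3, C4→Charlie 2. Service cost 18.
{Echo}: service cost 22
{Bravo}: service cost 26
Among all 5 size-1 choices, {Charlie} is lowest.

Choose Charlie only; total service cost 18.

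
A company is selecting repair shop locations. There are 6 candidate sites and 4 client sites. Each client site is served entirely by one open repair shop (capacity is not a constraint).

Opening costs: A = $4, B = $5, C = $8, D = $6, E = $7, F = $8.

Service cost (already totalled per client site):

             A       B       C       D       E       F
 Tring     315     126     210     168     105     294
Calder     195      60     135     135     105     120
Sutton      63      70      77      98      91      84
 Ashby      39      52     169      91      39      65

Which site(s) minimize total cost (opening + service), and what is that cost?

Open A, B and E; minimum total cost 283.

For any fixed open set, each client site goes to its cheapest open site; total = fixed + service.
{A, B, E}: Tring→E 105, Calder→B 60, Sutton→A 63, Ashby→A 39. Service 267; fixed 16; total 283.
{B, E}: service 274 + fixed 12 = 286
{A, B, D, E}: Tring→E 105, Calder→B 60, Sutton→A 63, Ashby→A 39. Service 267; fixed 22; total 289.
{A, B, C, D, E, F}: service 267 + fixed 38 = 305
No other subset beats 283.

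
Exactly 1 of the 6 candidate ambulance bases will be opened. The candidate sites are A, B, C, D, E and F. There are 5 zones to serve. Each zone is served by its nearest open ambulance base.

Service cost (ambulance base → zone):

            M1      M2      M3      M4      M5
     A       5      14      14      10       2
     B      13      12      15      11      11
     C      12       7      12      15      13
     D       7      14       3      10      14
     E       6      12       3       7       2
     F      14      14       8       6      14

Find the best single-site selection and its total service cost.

Choose E only; total service cost 30.

With exactly 1 open, each zone uses its cheapest among the chosen.
{E}: M1→E 6, M2→E 12, M3→E 3, M4→E 7, M5→E 2. Service cost 30.
{A}: service cost 45
{D}: service cost 48
Among all 6 size-1 choices, {E} is lowest.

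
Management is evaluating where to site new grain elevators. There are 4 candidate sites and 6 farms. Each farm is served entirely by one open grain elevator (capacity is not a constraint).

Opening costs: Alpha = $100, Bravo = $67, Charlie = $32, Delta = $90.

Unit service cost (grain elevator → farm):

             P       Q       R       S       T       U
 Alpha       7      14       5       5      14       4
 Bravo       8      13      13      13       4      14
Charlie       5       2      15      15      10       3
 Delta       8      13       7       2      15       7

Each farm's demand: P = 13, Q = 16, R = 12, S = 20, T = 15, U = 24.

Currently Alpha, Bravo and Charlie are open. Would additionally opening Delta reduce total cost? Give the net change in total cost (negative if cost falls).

No — net change +30 (cost rises by 30).

Current service cost with {Alpha, Bravo, Charlie}: 389.
Adding Delta: each farm re-picks its cheapest; new service cost 329, saving 60.
Extra fixed cost: 90. Net change = 90 − 60 = 30.
(Totals: 588 → 618.)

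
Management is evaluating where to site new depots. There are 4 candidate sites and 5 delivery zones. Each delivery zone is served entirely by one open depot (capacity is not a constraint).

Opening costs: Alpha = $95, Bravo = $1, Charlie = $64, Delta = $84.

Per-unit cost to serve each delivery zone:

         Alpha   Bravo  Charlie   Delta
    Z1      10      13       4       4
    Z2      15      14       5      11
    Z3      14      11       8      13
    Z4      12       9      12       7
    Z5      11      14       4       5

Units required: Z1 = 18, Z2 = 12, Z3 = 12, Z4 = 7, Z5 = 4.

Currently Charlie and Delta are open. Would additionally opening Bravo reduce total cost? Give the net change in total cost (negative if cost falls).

Current service cost with {Charlie, Delta}: 293.
Adding Bravo: each delivery zone re-picks its cheapest; new service cost 293, saving 0.
Extra fixed cost: 1. Net change = 1 − 0 = 1.
(Totals: 441 → 442.)

No — net change +1 (cost rises by 1).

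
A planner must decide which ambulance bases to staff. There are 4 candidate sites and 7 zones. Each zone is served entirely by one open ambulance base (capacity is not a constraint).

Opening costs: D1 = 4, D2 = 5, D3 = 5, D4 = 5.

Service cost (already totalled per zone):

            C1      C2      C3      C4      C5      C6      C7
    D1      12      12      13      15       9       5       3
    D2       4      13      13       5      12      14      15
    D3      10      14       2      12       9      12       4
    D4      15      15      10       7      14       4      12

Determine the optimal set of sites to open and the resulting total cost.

For any fixed open set, each zone goes to its cheapest open site; total = fixed + service.
{D1, D2, D3}: C1→D2 4, C2→D1 12, C3→D3 2, C4→D2 5, C5→D1 9, C6→D1 5, C7→D1 3. Service 40; fixed 14; total 54.
{D2, D3, D4}: service 41 + fixed 15 = 56
{D1, D2, D3, D4}: C1→D2 4, C2→D1 12, C3→D3 2, C4→D2 5, C5→D1 9, C6→D4 4, C7→D1 3. Service 39; fixed 19; total 58.
{D1}: service 69 + fixed 4 = 73
No other subset beats 54.

Open D1, D2 and D3; minimum total cost 54.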